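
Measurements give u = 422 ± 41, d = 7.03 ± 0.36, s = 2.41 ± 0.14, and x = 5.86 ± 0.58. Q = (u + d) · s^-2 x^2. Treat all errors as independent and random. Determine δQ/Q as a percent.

Let w = u + d = 429. δw = √(δu² + δd²) = √(1680 + 0.130) = 41.0, so δw/w = 0.0956.
Q is then a monomial in w, s, x:
δQ/Q = √((δw/w)² + (-2·δs/s)² + (2·δx/x)²) = √(0.00913 + 0.0135 + 0.0392) = 0.249

24.9%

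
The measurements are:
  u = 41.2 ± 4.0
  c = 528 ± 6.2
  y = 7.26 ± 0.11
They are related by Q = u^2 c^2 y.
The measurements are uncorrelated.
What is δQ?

For a monomial Q ∝ u^2, c^2, y, fractional errors add in quadrature:
  (2·δu/u)² = (2×0.0971)² = 0.0377;  (2·δc/c)² = (2×0.0117)² = 0.000552;  (1·δy/y)² = (1×0.0152)² = 0.000230
δQ/Q = √(0.0385) = 0.196
Q = 3.44e+09, so δQ = 0.196 × 3.44e+09 = 6.74e+08.

6.74e+08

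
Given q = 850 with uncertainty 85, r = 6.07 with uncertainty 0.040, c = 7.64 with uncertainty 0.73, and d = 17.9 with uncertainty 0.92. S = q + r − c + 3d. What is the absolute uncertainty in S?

85.0

Sums and differences: (δS)² = Σ (cᵢ δxᵢ)².
  (δq)² = 7220;  (δr)² = 0.00160;  (δc)² = 0.533;  (3·δd)² = 7.62
δS = √(7230) = 85.0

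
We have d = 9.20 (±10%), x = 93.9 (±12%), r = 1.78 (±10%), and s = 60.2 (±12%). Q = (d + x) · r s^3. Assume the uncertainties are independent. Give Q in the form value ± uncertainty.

Let u = d + x = 103. δu = √(δd² + δx²) = √(0.846 + 127) = 11.3, so δu/u = 0.110.
Q is then a monomial in u, r, s:
δQ/Q = √((δu/u)² + (1·δr/r)² + (3·δs/s)²) = √(0.0120 + 0.0100 + 0.130) = 0.389
Q = 4e+07, so δQ = 0.389 × 4e+07 = 1.56e+07.

(4.00 ± 1.56) × 10^7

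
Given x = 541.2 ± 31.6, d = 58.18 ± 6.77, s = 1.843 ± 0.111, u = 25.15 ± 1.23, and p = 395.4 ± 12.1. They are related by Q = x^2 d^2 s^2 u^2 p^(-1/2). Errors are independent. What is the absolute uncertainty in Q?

Products/powers → add relative errors in quadrature, weighted by exponent:
  (2·δx/x)² = (2×0.0584)² = 0.0136;  (2·δd/d)² = (2×0.116)² = 0.0542;  (2·δs/s)² = (2×0.0602)² = 0.0145;  (2·δu/u)² = (2×0.0489)² = 0.00957;  (−½·δp/p)² = (-0.5×0.0306)² = 0.000234
δQ/Q = √(0.0921) = 0.303
Q = 1.071e+11, so δQ = 0.303 × 1.071e+11 = 3.25e+10.

3.25e+10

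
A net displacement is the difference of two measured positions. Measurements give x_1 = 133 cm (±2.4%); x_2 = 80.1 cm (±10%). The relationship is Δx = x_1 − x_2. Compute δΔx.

For a sum/difference, combine absolute errors in quadrature:
  (δx_1)² = 10.2;  (δx_2)² = 64.2
δΔx = √(74.3) = 8.62 cm

8.62 cm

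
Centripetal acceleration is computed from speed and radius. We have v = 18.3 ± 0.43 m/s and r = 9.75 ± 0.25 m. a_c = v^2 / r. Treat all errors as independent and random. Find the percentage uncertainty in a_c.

Relative error in a monomial: (δa_c/a_c)² = Σ (nᵢ · δxᵢ/xᵢ)².
  (2·δv/v)² = (2×0.0235)² = 0.00221;  (-1·δr/r)² = (-1×0.0256)² = 0.000657
δa_c/a_c = √(0.00287) = 0.0535

5.35%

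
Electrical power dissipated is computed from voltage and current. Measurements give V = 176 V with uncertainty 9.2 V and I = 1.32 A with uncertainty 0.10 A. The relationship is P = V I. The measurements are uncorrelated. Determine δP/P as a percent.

Products/powers → add relative errors in quadrature, weighted by exponent:
  (1·δV/V)² = (1×0.0523)² = 0.00273;  (1·δI/I)² = (1×0.0758)² = 0.00574
δP/P = √(0.00847) = 0.0920

9.20%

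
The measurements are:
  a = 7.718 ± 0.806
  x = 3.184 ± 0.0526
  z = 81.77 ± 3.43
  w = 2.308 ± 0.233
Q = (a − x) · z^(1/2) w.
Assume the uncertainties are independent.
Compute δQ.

Let u = a − x = 4.534. δu = √(δa² + δx²) = √(0.650 + 0.00277) = 0.808, so δu/u = 0.178.
Q is then a monomial in u, z, w:
δQ/Q = √((δu/u)² + (½·δz/z)² + (1·δw/w)²) = √(0.0317 + 0.000440 + 0.0102) = 0.206
Q = 94.63, so δQ = 0.206 × 94.63 = 19.5.

19.5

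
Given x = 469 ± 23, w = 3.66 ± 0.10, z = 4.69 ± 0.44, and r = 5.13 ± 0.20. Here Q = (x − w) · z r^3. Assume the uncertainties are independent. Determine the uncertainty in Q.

Let u = x − w = 465. δu = √(δx² + δw²) = √(529 + 0.0100) = 23.0, so δu/u = 0.0494.
Q is then a monomial in u, z, r:
δQ/Q = √((δu/u)² + (1·δz/z)² + (3·δr/r)²) = √(0.00244 + 0.00880 + 0.0137) = 0.158
Q = 2.95e+05, so δQ = 0.158 × 2.95e+05 = 46500.

46500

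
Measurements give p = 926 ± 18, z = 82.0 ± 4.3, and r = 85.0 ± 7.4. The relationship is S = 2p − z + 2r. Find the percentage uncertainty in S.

Each term contributes (cᵢ δxᵢ)² to (δS)²:
  (2·δp)² = 1300;  (δz)² = 18.5;  (2·δr)² = 219
δS = √(1530) = 39.2
S = 1940, so δS/S = 39.2/1940 = 0.0202.

2.02%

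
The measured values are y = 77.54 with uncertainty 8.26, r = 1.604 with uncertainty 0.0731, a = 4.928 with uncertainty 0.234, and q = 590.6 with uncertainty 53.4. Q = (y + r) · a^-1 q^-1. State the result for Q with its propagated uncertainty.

Let u = y + r = 79.14. δu = √(δy² + δr²) = √(68.2 + 0.00534) = 8.26, so δu/u = 0.104.
Q is then a monomial in u, a, q:
δQ/Q = √((δu/u)² + (-1·δa/a)² + (-1·δq/q)²) = √(0.0109 + 0.00225 + 0.00818) = 0.146
Q = 0.02719, so δQ = 0.146 × 0.02719 = 0.00397.

0.02719 ± 0.00397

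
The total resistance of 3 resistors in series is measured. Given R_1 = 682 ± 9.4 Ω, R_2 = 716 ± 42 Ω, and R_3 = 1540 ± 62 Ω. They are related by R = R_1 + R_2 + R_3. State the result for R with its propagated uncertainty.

2940 ± 75.5 Ω

R is a linear combination, so absolute uncertainties add in quadrature:
  (δR_1)² = 88.4;  (δR_2)² = 1760;  (δR_3)² = 3840
δR = √(5700) = 75.5 Ω
R = 2940 Ω.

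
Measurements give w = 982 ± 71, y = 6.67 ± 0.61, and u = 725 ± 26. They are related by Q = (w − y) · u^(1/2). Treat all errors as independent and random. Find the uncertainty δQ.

1970

Let h = w − y = 975. δh = √(δw² + δy²) = √(5040 + 0.372) = 71.0, so δh/h = 0.0728.
Q is then a monomial in h, u:
δQ/Q = √((δh/h)² + (½·δu/u)²) = √(0.00530 + 0.000322) = 0.0750
Q = 26300, so δQ = 0.0750 × 26300 = 1970.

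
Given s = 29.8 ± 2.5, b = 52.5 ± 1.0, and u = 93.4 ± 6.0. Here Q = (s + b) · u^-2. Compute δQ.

Let w = s + b = 82.3. δw = √(δs² + δb²) = √(6.25 + 1.00) = 2.69, so δw/w = 0.0327.
Q is then a monomial in w, u:
δQ/Q = √((δw/w)² + (-2·δu/u)²) = √(0.00107 + 0.0165) = 0.133
Q = 0.00943, so δQ = 0.133 × 0.00943 = 0.00125.

0.00125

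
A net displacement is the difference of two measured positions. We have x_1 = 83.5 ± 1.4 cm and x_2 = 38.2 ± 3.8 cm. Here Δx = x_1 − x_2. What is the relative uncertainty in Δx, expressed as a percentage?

8.94%

Sums and differences: (δΔx)² = Σ (cᵢ δxᵢ)².
  (δx_1)² = 1.96;  (δx_2)² = 14.4
δΔx = √(16.4) = 4.05 cm
Δx = 45.3 cm, so δΔx/Δx = 4.05/45.3 = 0.0894.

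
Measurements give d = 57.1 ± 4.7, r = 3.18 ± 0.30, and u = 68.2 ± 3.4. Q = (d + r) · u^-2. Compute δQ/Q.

0.127

Let w = d + r = 60.3. δw = √(δd² + δr²) = √(22.1 + 0.0900) = 4.71, so δw/w = 0.0781.
Q is then a monomial in w, u:
δQ/Q = √((δw/w)² + (-2·δu/u)²) = √(0.00610 + 0.00994) = 0.127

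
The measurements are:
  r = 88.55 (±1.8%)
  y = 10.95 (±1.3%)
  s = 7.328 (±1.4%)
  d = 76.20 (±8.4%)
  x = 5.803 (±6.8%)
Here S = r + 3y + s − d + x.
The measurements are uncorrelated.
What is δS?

Absolute uncertainties add in quadrature for a linear combination:
  (δr)² = 2.54;  (3·δy)² = 0.182;  (δs)² = 0.0105;  (δd)² = 41.0;  (δx)² = 0.156
δS = √(43.9) = 6.62

6.62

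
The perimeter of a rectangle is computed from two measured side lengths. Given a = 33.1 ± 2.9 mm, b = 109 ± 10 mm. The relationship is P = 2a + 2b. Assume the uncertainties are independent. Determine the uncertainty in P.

20.8 mm

For a sum/difference, combine absolute errors in quadrature:
  (2·δa)² = 33.6;  (2·δb)² = 400
δP = √(434) = 20.8 mm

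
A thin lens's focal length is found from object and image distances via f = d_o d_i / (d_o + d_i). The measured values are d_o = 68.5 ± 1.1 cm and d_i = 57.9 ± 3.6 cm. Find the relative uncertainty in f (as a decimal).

0.0345

∂f/∂d_o = (d_i/(d_o+d_i))² = 0.210;  ∂f/∂d_i = (d_o/(d_o+d_i))² = 0.294
δf = √((∂f/∂d_o · δd_o)² + (∂f/∂d_i · δd_i)²) = √(0.0533 + 1.12) = 1.08 cm
f = 31.4 cm, so δf/f = 1.08/31.4 = 0.0345.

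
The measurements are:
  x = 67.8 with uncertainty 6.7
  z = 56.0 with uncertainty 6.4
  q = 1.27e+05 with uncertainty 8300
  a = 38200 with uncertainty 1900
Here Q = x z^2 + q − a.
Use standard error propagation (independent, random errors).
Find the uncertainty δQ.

53600

Let p = x·z^2 = 2.13e+05. δp/p = √((1·δx/x)² + (2·δz/z)²) = √(0.00977 + 0.0522) = 0.249, so δp = 52900.
Q = p + q − a: δQ = √(δp² + δq² + δa²) = √(2.8e+09 + 6.89e+07 + 3.61e+06) = 53600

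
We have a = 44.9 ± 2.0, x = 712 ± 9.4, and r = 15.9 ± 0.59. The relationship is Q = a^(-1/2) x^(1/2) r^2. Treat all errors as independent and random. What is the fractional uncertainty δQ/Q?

Relative error in a monomial: (δQ/Q)² = Σ (nᵢ · δxᵢ/xᵢ)².
  (−½·δa/a)² = (-0.5×0.0445)² = 0.000496;  (½·δx/x)² = (0.5×0.0132)² = 4.36e-05;  (2·δr/r)² = (2×0.0371)² = 0.00551
δQ/Q = √(0.00605) = 0.0778

0.0778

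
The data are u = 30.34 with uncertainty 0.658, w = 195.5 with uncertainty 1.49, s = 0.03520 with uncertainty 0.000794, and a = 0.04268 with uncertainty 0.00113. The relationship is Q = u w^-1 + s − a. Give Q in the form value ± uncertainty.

0.1477 ± 0.00383

Let p = u·w^-1 = 0.1552. δp/p = √((1·δu/u)² + (-1·δw/w)²) = √(0.000470 + 5.81e-05) = 0.0230, so δp = 0.00357.
Q = p + s − a: δQ = √(δp² + δs² + δa²) = √(1.27e-05 + 6.3e-07 + 1.28e-06) = 0.00383
Q = 0.1477.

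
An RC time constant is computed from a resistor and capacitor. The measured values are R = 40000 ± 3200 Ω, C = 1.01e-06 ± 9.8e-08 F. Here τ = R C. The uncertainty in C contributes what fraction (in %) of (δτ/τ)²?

59.5%

(δτ/τ)² = (1·δR/R)² + (1·δC/C)²
  R term: (1×0.0800)² = 0.00640
  C term: (1×0.0970)² = 0.00941
Total = 0.0158. Share from C = 0.00941/0.0158 = 0.595.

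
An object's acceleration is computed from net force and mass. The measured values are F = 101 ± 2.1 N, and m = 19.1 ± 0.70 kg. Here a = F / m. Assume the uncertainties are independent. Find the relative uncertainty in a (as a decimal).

Each factor contributes (exponent × relative error)² to (δa/a)²:
  (1·δF/F)² = (1×0.0208)² = 0.000432;  (-1·δm/m)² = (-1×0.0366)² = 0.00134
δa/a = √(0.00178) = 0.0421

0.0421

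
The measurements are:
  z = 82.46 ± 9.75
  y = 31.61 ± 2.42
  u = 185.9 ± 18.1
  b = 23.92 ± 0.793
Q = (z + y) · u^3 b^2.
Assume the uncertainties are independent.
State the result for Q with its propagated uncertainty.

(4.193 ± 1.31) × 10^11

Let w = z + y = 114.1. δw = √(δz² + δy²) = √(95.1 + 5.86) = 10.0, so δw/w = 0.0881.
Q is then a monomial in w, u, b:
δQ/Q = √((δw/w)² + (3·δu/u)² + (2·δb/b)²) = √(0.00776 + 0.0853 + 0.00440) = 0.312
Q = 4.193e+11, so δQ = 0.312 × 4.193e+11 = 1.31e+11.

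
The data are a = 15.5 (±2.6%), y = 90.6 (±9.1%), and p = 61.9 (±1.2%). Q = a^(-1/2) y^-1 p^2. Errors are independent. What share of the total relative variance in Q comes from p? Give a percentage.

(δQ/Q)² = (−½·δa/a)² + (-1·δy/y)² + (2·δp/p)²
  a term: (-0.5×0.0260)² = 0.000169
  y term: (-1×0.0910)² = 0.00828
  p term: (2×0.0120)² = 0.000576
Total = 0.00903. Share from p = 0.000576/0.00903 = 0.0638.

6.38%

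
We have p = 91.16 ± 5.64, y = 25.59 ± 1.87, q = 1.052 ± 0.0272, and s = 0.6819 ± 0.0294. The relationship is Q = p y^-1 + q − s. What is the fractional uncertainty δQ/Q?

Let w = p·y^-1 = 3.562. δw/w = √((1·δp/p)² + (-1·δy/y)²) = √(0.00383 + 0.00534) = 0.0957, so δw = 0.341.
Q = w + q − s: δQ = √(δw² + δq² + δs²) = √(0.116 + 0.000740 + 0.000864) = 0.343
Q = 3.932, so δQ/Q = 0.343/3.932 = 0.0873.

0.0873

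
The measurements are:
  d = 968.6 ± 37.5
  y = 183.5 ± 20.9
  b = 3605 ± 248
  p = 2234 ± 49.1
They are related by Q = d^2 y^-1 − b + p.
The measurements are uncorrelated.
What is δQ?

Let w = d^2·y^-1 = 5113. δw/w = √((2·δd/d)² + (-1·δy/y)²) = √(0.00600 + 0.0130) = 0.138, so δw = 704.
Q = w − b + p: δQ = √(δw² + δb² + δp²) = √(4.96e+05 + 61500 + 2410) = 748

748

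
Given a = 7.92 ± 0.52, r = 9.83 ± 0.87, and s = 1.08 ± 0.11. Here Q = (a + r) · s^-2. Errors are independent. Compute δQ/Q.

Let u = a + r = 17.8. δu = √(δa² + δr²) = √(0.270 + 0.757) = 1.01, so δu/u = 0.0571.
Q is then a monomial in u, s:
δQ/Q = √((δu/u)² + (-2·δs/s)²) = √(0.00326 + 0.0415) = 0.212

0.212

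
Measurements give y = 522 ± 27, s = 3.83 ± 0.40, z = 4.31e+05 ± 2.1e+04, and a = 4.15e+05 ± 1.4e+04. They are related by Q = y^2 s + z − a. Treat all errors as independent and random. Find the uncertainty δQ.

Let p = y^2·s = 1.04e+06. δp/p = √((2·δy/y)² + (1·δs/s)²) = √(0.0107 + 0.0109) = 0.147, so δp = 1.53e+05.
Q = p + z − a: δQ = √(δp² + δz² + δa²) = √(2.35e+10 + 4.41e+08 + 1.96e+08) = 1.55e+05

1.55e+05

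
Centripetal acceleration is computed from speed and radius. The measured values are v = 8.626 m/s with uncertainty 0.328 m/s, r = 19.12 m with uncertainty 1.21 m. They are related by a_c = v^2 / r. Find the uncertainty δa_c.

Products/powers → add relative errors in quadrature, weighted by exponent:
  (2·δv/v)² = (2×0.0380)² = 0.00578;  (-1·δr/r)² = (-1×0.0633)² = 0.00400
δa_c/a_c = √(0.00979) = 0.0989
a_c = 3.892 m/s^2, so δa_c = 0.0989 × 3.892 = 0.385 m/s^2.

0.385 m/s^2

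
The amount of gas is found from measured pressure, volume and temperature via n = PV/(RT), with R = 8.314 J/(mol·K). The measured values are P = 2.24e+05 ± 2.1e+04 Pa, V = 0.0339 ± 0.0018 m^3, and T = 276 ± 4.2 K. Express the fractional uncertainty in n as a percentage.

Relative error in a monomial: (δn/n)² = Σ (nᵢ · δxᵢ/xᵢ)².
  (1·δP/P)² = (1×0.0938)² = 0.00879;  (1·δV/V)² = (1×0.0531)² = 0.00282;  (-1·δT/T)² = (-1×0.0152)² = 0.000232
δn/n = √(0.0118) = 0.109

10.9%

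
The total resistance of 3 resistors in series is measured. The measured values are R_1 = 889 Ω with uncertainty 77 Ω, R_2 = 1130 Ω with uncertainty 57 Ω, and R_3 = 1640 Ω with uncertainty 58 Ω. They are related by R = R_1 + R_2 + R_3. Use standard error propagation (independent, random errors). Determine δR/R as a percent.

3.06%

Absolute uncertainties add in quadrature for a linear combination:
  (δR_1)² = 5930;  (δR_2)² = 3250;  (δR_3)² = 3360
δR = √(12500) = 112 Ω
R = 3660 Ω, so δR/R = 112/3660 = 0.0306.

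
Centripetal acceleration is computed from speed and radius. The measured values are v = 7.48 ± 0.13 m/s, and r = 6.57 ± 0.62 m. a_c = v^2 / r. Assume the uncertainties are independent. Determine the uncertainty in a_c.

0.856 m/s^2

Products/powers → add relative errors in quadrature, weighted by exponent:
  (2·δv/v)² = (2×0.0174)² = 0.00121;  (-1·δr/r)² = (-1×0.0944)² = 0.00891
δa_c/a_c = √(0.0101) = 0.101
a_c = 8.52 m/s^2, so δa_c = 0.101 × 8.52 = 0.856 m/s^2.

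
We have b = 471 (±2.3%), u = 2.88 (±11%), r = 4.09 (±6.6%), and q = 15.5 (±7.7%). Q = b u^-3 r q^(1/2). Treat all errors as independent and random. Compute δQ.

108

Q is a product of powers, so relative uncertainties combine in quadrature:
  (1·δb/b)² = (1×0.0230)² = 0.000529;  (-3·δu/u)² = (-3×0.110)² = 0.109;  (1·δr/r)² = (1×0.0660)² = 0.00436;  (½·δq/q)² = (0.5×0.0770)² = 0.00148
δQ/Q = √(0.115) = 0.340
Q = 317, so δQ = 0.340 × 317 = 108.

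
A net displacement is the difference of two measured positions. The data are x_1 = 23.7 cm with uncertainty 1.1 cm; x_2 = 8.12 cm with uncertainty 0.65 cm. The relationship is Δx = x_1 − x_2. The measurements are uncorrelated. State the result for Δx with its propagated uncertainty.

Each term contributes (cᵢ δxᵢ)² to (δΔx)²:
  (δx_1)² = 1.21;  (δx_2)² = 0.423
δΔx = √(1.63) = 1.28 cm
Δx = 15.6 cm.

15.6 ± 1.28 cm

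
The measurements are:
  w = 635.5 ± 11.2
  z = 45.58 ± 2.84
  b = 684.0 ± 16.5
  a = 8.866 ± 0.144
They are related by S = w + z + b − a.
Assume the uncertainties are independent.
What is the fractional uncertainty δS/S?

For a sum/difference, combine absolute errors in quadrature:
  (δw)² = 125;  (δz)² = 8.07;  (δb)² = 272;  (δa)² = 0.0207
δS = √(406) = 20.1
S = 1356, so δS/S = 20.1/1356 = 0.0149.

0.0149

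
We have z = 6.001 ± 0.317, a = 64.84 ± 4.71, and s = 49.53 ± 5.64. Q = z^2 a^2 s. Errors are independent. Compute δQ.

1.59e+06

Each factor contributes (exponent × relative error)² to (δQ/Q)²:
  (2·δz/z)² = (2×0.0528)² = 0.0112;  (2·δa/a)² = (2×0.0726)² = 0.0211;  (1·δs/s)² = (1×0.114)² = 0.0130
δQ/Q = √(0.0452) = 0.213
Q = 7.499e+06, so δQ = 0.213 × 7.499e+06 = 1.59e+06.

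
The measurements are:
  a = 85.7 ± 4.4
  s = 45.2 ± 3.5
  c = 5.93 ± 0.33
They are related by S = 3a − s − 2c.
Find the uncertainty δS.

Sums and differences: (δS)² = Σ (cᵢ δxᵢ)².
  (3·δa)² = 174;  (δs)² = 12.2;  (2·δc)² = 0.436
δS = √(187) = 13.7

13.7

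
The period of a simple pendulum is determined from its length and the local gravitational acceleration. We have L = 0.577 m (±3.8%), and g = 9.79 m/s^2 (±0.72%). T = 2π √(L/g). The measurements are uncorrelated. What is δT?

0.0295 s

For a monomial T ∝ L^(1/2), g^(-1/2), fractional errors add in quadrature:
  (½·δL/L)² = (0.5×0.0380)² = 0.000361;  (−½·δg/g)² = (-0.5×0.00720)² = 1.3e-05
δT/T = √(0.000374) = 0.0193
T = 1.53 s, so δT = 0.0193 × 1.53 = 0.0295 s.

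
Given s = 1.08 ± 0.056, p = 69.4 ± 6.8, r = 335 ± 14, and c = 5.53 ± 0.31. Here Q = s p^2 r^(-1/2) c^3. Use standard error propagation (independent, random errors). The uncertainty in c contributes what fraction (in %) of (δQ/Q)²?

(δQ/Q)² = (1·δs/s)² + (2·δp/p)² + (−½·δr/r)² + (3·δc/c)²
  s term: (1×0.0519)² = 0.00269
  p term: (2×0.0980)² = 0.0384
  r term: (-0.5×0.0418)² = 0.000437
  c term: (3×0.0561)² = 0.0283
Total = 0.0698. Share from c = 0.0283/0.0698 = 0.405.

40.5%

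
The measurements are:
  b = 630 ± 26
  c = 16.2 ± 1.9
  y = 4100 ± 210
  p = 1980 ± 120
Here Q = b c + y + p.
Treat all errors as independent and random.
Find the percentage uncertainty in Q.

7.93%

Let w = b·c = 10200. δw/w = √((1·δb/b)² + (1·δc/c)²) = √(0.00170 + 0.0138) = 0.124, so δw = 1270.
Q = w + y + p: δQ = √(δw² + δy² + δp²) = √(1.61e+06 + 44100 + 14400) = 1290
Q = 16300, so δQ/Q = 1290/16300 = 0.0793.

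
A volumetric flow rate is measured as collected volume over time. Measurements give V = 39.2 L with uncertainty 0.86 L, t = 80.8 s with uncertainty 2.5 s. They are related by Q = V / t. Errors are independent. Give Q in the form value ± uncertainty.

Each factor contributes (exponent × relative error)² to (δQ/Q)²:
  (1·δV/V)² = (1×0.0219)² = 0.000481;  (-1·δt/t)² = (-1×0.0309)² = 0.000957
δQ/Q = √(0.00144) = 0.0379
Q = 0.485 L/s, so δQ = 0.0379 × 0.485 = 0.0184 L/s.

0.485 ± 0.0184 L/s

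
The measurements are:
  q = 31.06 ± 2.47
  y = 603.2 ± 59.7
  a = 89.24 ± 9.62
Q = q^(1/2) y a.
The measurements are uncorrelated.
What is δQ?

Each factor contributes (exponent × relative error)² to (δQ/Q)²:
  (½·δq/q)² = (0.5×0.0795)² = 0.00158;  (1·δy/y)² = (1×0.0990)² = 0.00980;  (1·δa/a)² = (1×0.108)² = 0.0116
δQ/Q = √(0.0230) = 0.152
Q = 300000, so δQ = 0.152 × 300000 = 45500.

45500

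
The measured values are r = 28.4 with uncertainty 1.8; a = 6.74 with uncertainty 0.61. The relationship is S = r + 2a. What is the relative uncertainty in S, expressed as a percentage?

Each term contributes (cᵢ δxᵢ)² to (δS)²:
  (δr)² = 3.24;  (2·δa)² = 1.49
δS = √(4.73) = 2.17
S = 41.9, so δS/S = 2.17/41.9 = 0.0519.

5.19%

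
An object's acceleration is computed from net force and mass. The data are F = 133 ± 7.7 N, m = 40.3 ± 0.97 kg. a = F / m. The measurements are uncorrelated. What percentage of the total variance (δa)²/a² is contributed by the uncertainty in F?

85.3%

(δa/a)² = (1·δF/F)² + (-1·δm/m)²
  F term: (1×0.0579)² = 0.00335
  m term: (-1×0.0241)² = 0.000579
Total = 0.00393. Share from F = 0.00335/0.00393 = 0.853.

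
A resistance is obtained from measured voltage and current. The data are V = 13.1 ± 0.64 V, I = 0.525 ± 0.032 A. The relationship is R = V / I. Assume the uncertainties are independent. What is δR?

Relative error in a monomial: (δR/R)² = Σ (nᵢ · δxᵢ/xᵢ)².
  (1·δV/V)² = (1×0.0489)² = 0.00239;  (-1·δI/I)² = (-1×0.0610)² = 0.00372
δR/R = √(0.00610) = 0.0781
R = 25.0 Ω, so δR = 0.0781 × 25.0 = 1.95 Ω.

1.95 Ω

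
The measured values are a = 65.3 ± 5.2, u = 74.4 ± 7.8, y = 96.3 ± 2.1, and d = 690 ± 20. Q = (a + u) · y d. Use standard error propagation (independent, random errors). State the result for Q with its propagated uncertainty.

Let w = a + u = 140. δw = √(δa² + δu²) = √(27.0 + 60.8) = 9.37, so δw/w = 0.0671.
Q is then a monomial in w, y, d:
δQ/Q = √((δw/w)² + (1·δy/y)² + (1·δd/d)²) = √(0.00450 + 0.000476 + 0.000840) = 0.0763
Q = 9.28e+06, so δQ = 0.0763 × 9.28e+06 = 7.08e+05.

(9.28 ± 0.708) × 10^6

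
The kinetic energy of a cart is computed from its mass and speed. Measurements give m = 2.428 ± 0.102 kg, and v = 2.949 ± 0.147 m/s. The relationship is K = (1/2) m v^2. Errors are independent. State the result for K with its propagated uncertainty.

Relative error in a monomial: (δK/K)² = Σ (nᵢ · δxᵢ/xᵢ)².
  (1·δm/m)² = (1×0.0420)² = 0.00176;  (2·δv/v)² = (2×0.0498)² = 0.00994
δK/K = √(0.0117) = 0.108
K = 10.56 J, so δK = 0.108 × 10.56 = 1.14 J.

10.56 ± 1.14 J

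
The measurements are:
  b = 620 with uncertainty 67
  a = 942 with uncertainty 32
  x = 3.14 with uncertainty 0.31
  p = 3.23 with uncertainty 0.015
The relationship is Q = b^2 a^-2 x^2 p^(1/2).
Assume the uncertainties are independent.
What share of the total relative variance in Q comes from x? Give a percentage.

43.2%

(δQ/Q)² = (2·δb/b)² + (-2·δa/a)² + (2·δx/x)² + (½·δp/p)²
  b term: (2×0.108)² = 0.0467
  a term: (-2×0.0340)² = 0.00462
  x term: (2×0.0987)² = 0.0390
  p term: (0.5×0.00464)² = 5.39e-06
Total = 0.0903. Share from x = 0.0390/0.0903 = 0.432.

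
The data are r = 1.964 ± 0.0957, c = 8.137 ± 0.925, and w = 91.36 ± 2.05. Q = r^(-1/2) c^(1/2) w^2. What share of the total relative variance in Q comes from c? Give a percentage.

(δQ/Q)² = (−½·δr/r)² + (½·δc/c)² + (2·δw/w)²
  r term: (-0.5×0.0487)² = 0.000594
  c term: (0.5×0.114)² = 0.00323
  w term: (2×0.0224)² = 0.00201
Total = 0.00584. Share from c = 0.00323/0.00584 = 0.553.

55.3%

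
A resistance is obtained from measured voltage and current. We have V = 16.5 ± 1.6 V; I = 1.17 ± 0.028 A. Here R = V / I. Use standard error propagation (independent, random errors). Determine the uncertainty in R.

Products/powers → add relative errors in quadrature, weighted by exponent:
  (1·δV/V)² = (1×0.0970)² = 0.00940;  (-1·δI/I)² = (-1×0.0239)² = 0.000573
δR/R = √(0.00998) = 0.0999
R = 14.1 Ω, so δR = 0.0999 × 14.1 = 1.41 Ω.

1.41 Ω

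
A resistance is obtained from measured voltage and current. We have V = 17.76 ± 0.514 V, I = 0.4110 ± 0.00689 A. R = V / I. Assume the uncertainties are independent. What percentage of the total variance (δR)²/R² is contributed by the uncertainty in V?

(δR/R)² = (1·δV/V)² + (-1·δI/I)²
  V term: (1×0.0289)² = 0.000838
  I term: (-1×0.0168)² = 0.000281
Total = 0.00112. Share from V = 0.000838/0.00112 = 0.749.

74.9%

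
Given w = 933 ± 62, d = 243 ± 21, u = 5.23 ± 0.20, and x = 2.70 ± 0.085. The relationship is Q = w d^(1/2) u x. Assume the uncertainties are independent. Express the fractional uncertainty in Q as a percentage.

Each factor contributes (exponent × relative error)² to (δQ/Q)²:
  (1·δw/w)² = (1×0.0665)² = 0.00442;  (½·δd/d)² = (0.5×0.0864)² = 0.00187;  (1·δu/u)² = (1×0.0382)² = 0.00146;  (1·δx/x)² = (1×0.0315)² = 0.000991
δQ/Q = √(0.00874) = 0.0935

9.35%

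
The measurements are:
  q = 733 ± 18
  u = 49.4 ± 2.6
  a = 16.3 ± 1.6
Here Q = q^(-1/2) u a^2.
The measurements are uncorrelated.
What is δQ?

98.7

Q is a product of powers, so relative uncertainties combine in quadrature:
  (−½·δq/q)² = (-0.5×0.0246)² = 0.000151;  (1·δu/u)² = (1×0.0526)² = 0.00277;  (2·δa/a)² = (2×0.0982)² = 0.0385
δQ/Q = √(0.0415) = 0.204
Q = 485, so δQ = 0.204 × 485 = 98.7.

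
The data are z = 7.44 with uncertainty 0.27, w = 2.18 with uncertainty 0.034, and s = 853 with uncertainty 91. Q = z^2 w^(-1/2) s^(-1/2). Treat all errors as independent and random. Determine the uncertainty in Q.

0.116

Since Q is a product/quotient, work with relative uncertainties:
  (2·δz/z)² = (2×0.0363)² = 0.00527;  (−½·δw/w)² = (-0.5×0.0156)² = 6.08e-05;  (−½·δs/s)² = (-0.5×0.107)² = 0.00285
δQ/Q = √(0.00817) = 0.0904
Q = 1.28, so δQ = 0.0904 × 1.28 = 0.116.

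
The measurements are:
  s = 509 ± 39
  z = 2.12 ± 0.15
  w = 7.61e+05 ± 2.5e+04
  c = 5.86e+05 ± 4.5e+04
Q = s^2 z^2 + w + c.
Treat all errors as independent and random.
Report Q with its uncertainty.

Let p = s^2·z^2 = 1.16e+06. δp/p = √((2·δs/s)² + (2·δz/z)²) = √(0.0235 + 0.0200) = 0.209, so δp = 2.43e+05.
Q = p + w + c: δQ = √(δp² + δw² + δc²) = √(5.9e+10 + 6.25e+08 + 2.02e+09) = 2.48e+05
Q = 2.51e+06.

(2.51 ± 0.248) × 10^6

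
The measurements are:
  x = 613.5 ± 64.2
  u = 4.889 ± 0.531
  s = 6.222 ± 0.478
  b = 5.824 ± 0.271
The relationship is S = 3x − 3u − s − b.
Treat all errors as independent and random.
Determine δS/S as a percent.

For a sum/difference, combine absolute errors in quadrature:
  (3·δx)² = 37100;  (3·δu)² = 2.54;  (δs)² = 0.228;  (δb)² = 0.0734
δS = √(37100) = 193
S = 1814, so δS/S = 193/1814 = 0.106.

10.6%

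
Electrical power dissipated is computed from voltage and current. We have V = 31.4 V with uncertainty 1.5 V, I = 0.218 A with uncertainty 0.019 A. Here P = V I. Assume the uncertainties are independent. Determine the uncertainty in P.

0.680 W

Products/powers → add relative errors in quadrature, weighted by exponent:
  (1·δV/V)² = (1×0.0478)² = 0.00228;  (1·δI/I)² = (1×0.0872)² = 0.00760
δP/P = √(0.00988) = 0.0994
P = 6.85 W, so δP = 0.0994 × 6.85 = 0.680 W.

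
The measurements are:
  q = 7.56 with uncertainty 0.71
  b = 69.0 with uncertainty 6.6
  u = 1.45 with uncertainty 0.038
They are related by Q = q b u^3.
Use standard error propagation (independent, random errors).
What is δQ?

For a monomial Q ∝ q, b, u^3, fractional errors add in quadrature:
  (1·δq/q)² = (1×0.0939)² = 0.00882;  (1·δb/b)² = (1×0.0957)² = 0.00915;  (3·δu/u)² = (3×0.0262)² = 0.00618
δQ/Q = √(0.0242) = 0.155
Q = 1590, so δQ = 0.155 × 1590 = 247.

247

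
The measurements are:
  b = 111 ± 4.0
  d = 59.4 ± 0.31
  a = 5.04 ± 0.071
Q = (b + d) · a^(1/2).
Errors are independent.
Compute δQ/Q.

Let u = b + d = 170. δu = √(δb² + δd²) = √(16.0 + 0.0961) = 4.01, so δu/u = 0.0235.
Q is then a monomial in u, a:
δQ/Q = √((δu/u)² + (½·δa/a)²) = √(0.000554 + 4.96e-05) = 0.0246

0.0246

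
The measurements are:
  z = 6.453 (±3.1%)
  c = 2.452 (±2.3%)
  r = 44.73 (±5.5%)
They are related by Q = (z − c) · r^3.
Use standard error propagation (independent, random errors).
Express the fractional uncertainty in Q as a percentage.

Let u = z − c = 4.001. δu = √(δz² + δc²) = √(0.0400 + 0.00318) = 0.208, so δu/u = 0.0519.
Q is then a monomial in u, r:
δQ/Q = √((δu/u)² + (3·δr/r)²) = √(0.00270 + 0.0272) = 0.173

17.3%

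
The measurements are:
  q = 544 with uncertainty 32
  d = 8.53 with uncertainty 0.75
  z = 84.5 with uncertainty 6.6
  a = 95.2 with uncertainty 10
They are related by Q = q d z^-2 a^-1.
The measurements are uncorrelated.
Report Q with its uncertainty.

0.00683 ± 0.00147

For a monomial Q ∝ q, d, z^-2, a^-1, fractional errors add in quadrature:
  (1·δq/q)² = (1×0.0588)² = 0.00346;  (1·δd/d)² = (1×0.0879)² = 0.00773;  (-2·δz/z)² = (-2×0.0781)² = 0.0244;  (-1·δa/a)² = (-1×0.105)² = 0.0110
δQ/Q = √(0.0466) = 0.216
Q = 0.00683, so δQ = 0.216 × 0.00683 = 0.00147.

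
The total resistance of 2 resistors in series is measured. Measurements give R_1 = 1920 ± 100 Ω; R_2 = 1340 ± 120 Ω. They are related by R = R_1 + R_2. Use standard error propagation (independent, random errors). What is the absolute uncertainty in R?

156 Ω

Sums and differences: (δR)² = Σ (cᵢ δxᵢ)².
  (δR_1)² = 10000;  (δR_2)² = 14400
δR = √(24400) = 156 Ω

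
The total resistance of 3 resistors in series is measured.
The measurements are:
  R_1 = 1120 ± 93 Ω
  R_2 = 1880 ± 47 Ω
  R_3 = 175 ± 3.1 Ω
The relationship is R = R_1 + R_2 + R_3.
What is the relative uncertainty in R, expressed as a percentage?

Sums and differences: (δR)² = Σ (cᵢ δxᵢ)².
  (δR_1)² = 8650;  (δR_2)² = 2210;  (δR_3)² = 9.61
δR = √(10900) = 104 Ω
R = 3180 Ω, so δR/R = 104/3180 = 0.0328.

3.28%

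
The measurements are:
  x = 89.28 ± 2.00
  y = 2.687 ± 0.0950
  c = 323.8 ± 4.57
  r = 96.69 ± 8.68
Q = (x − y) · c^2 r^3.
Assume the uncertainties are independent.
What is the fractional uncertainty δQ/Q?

0.272

Let u = x − y = 86.59. δu = √(δx² + δy²) = √(4.00 + 0.00903) = 2.00, so δu/u = 0.0231.
Q is then a monomial in u, c, r:
δQ/Q = √((δu/u)² + (2·δc/c)² + (3·δr/r)²) = √(0.000535 + 0.000797 + 0.0725) = 0.272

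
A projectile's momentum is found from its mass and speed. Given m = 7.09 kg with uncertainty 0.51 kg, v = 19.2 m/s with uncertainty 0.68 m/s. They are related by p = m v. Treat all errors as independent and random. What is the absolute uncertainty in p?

p is a product of powers, so relative uncertainties combine in quadrature:
  (1·δm/m)² = (1×0.0719)² = 0.00517;  (1·δv/v)² = (1×0.0354)² = 0.00125
δp/p = √(0.00643) = 0.0802
p = 136 kg·m/s, so δp = 0.0802 × 136 = 10.9 kg·m/s.

10.9 kg·m/s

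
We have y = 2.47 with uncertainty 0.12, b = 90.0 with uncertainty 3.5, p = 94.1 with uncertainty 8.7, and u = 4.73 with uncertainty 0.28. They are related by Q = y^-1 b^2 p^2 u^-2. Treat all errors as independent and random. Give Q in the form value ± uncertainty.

Since Q is a product/quotient, work with relative uncertainties:
  (-1·δy/y)² = (-1×0.0486)² = 0.00236;  (2·δb/b)² = (2×0.0389)² = 0.00605;  (2·δp/p)² = (2×0.0925)² = 0.0342;  (-2·δu/u)² = (-2×0.0592)² = 0.0140
δQ/Q = √(0.0566) = 0.238
Q = 1.3e+06, so δQ = 0.238 × 1.3e+06 = 3.09e+05.

(1.30 ± 0.309) × 10^6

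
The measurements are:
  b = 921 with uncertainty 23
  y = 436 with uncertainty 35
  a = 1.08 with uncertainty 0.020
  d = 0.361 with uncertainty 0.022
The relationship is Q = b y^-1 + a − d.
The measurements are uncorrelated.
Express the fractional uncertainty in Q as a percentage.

Let p = b·y^-1 = 2.11. δp/p = √((1·δb/b)² + (-1·δy/y)²) = √(0.000624 + 0.00644) = 0.0841, so δp = 0.178.
Q = p + a − d: δQ = √(δp² + δa² + δd²) = √(0.0315 + 0.000400 + 0.000484) = 0.180
Q = 2.83, so δQ/Q = 0.180/2.83 = 0.0636.

6.36%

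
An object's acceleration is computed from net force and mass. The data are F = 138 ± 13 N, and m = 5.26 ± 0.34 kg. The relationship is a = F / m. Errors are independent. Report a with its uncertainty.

Each factor contributes (exponent × relative error)² to (δa/a)²:
  (1·δF/F)² = (1×0.0942)² = 0.00887;  (-1·δm/m)² = (-1×0.0646)² = 0.00418
δa/a = √(0.0131) = 0.114
a = 26.2 m/s^2, so δa = 0.114 × 26.2 = 3.00 m/s^2.

26.2 ± 3.00 m/s^2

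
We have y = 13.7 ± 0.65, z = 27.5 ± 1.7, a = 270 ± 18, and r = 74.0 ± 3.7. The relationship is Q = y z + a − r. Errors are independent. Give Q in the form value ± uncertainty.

573 ± 34.6

Let p = y·z = 377. δp/p = √((1·δy/y)² + (1·δz/z)²) = √(0.00225 + 0.00382) = 0.0779, so δp = 29.4.
Q = p + a − r: δQ = √(δp² + δa² + δr²) = √(862 + 324 + 13.7) = 34.6
Q = 573.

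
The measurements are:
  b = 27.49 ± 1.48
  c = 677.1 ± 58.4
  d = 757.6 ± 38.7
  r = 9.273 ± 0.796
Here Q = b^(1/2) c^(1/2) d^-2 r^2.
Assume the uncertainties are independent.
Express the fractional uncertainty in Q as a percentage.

20.6%

For a monomial Q ∝ b^(1/2), c^(1/2), d^-2, r^2, fractional errors add in quadrature:
  (½·δb/b)² = (0.5×0.0538)² = 0.000725;  (½·δc/c)² = (0.5×0.0863)² = 0.00186;  (-2·δd/d)² = (-2×0.0511)² = 0.0104;  (2·δr/r)² = (2×0.0858)² = 0.0295
δQ/Q = √(0.0425) = 0.206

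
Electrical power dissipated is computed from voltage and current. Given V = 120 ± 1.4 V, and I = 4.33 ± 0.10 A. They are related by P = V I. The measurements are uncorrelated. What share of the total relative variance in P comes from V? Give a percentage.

20.3%

(δP/P)² = (1·δV/V)² + (1·δI/I)²
  V term: (1×0.0117)² = 0.000136
  I term: (1×0.0231)² = 0.000533
Total = 0.000669. Share from V = 0.000136/0.000669 = 0.203.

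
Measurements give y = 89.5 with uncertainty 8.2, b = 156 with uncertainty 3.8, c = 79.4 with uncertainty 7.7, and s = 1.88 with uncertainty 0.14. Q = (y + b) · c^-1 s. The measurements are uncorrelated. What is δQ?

Let u = y + b = 246. δu = √(δy² + δb²) = √(67.2 + 14.4) = 9.04, so δu/u = 0.0368.
Q is then a monomial in u, c, s:
δQ/Q = √((δu/u)² + (-1·δc/c)² + (1·δs/s)²) = √(0.00136 + 0.00940 + 0.00555) = 0.128
Q = 5.81, so δQ = 0.128 × 5.81 = 0.742.

0.742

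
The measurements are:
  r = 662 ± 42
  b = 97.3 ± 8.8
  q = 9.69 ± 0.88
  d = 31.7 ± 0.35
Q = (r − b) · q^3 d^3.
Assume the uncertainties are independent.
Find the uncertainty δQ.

4.66e+09

Let u = r − b = 565. δu = √(δr² + δb²) = √(1760 + 77.4) = 42.9, so δu/u = 0.0760.
Q is then a monomial in u, q, d:
δQ/Q = √((δu/u)² + (3·δq/q)² + (3·δd/d)²) = √(0.00577 + 0.0742 + 0.00110) = 0.285
Q = 1.64e+10, so δQ = 0.285 × 1.64e+10 = 4.66e+09.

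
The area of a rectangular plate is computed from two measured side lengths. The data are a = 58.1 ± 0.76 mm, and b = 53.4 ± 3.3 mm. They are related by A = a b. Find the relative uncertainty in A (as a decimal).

Relative error in a monomial: (δA/A)² = Σ (nᵢ · δxᵢ/xᵢ)².
  (1·δa/a)² = (1×0.0131)² = 0.000171;  (1·δb/b)² = (1×0.0618)² = 0.00382
δA/A = √(0.00399) = 0.0632

0.0632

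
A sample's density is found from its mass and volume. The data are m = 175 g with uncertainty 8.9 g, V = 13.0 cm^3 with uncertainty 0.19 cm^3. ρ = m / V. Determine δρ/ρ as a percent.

Relative error in a monomial: (δρ/ρ)² = Σ (nᵢ · δxᵢ/xᵢ)².
  (1·δm/m)² = (1×0.0509)² = 0.00259;  (-1·δV/V)² = (-1×0.0146)² = 0.000214
δρ/ρ = √(0.00280) = 0.0529

5.29%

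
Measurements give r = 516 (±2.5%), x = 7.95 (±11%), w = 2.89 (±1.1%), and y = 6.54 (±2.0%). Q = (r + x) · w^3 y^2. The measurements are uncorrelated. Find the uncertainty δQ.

Let u = r + x = 524. δu = √(δr² + δx²) = √(166 + 0.765) = 12.9, so δu/u = 0.0247.
Q is then a monomial in u, w, y:
δQ/Q = √((δu/u)² + (3·δw/w)² + (2·δy/y)²) = √(0.000609 + 0.00109 + 0.00160) = 0.0574
Q = 5.41e+05, so δQ = 0.0574 × 5.41e+05 = 31100.

31100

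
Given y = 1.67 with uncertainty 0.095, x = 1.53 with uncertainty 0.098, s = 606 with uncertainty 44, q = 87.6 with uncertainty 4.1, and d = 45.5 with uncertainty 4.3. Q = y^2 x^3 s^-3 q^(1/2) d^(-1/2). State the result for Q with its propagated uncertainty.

(6.23 ± 1.97) × 10^-8

For a monomial Q ∝ y^2, x^3, s^-3, q^(1/2), d^(-1/2), fractional errors add in quadrature:
  (2·δy/y)² = (2×0.0569)² = 0.0129;  (3·δx/x)² = (3×0.0641)² = 0.0369;  (-3·δs/s)² = (-3×0.0726)² = 0.0474;  (½·δq/q)² = (0.5×0.0468)² = 0.000548;  (−½·δd/d)² = (-0.5×0.0945)² = 0.00223
δQ/Q = √(0.100) = 0.316
Q = 6.23e-08, so δQ = 0.316 × 6.23e-08 = 1.97e-08.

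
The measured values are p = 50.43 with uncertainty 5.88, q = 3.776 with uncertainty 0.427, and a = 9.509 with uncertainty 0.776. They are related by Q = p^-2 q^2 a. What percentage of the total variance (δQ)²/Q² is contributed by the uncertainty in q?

(δQ/Q)² = (-2·δp/p)² + (2·δq/q)² + (1·δa/a)²
  p term: (-2×0.117)² = 0.0544
  q term: (2×0.113)² = 0.0512
  a term: (1×0.0816)² = 0.00666
Total = 0.112. Share from q = 0.0512/0.112 = 0.456.

45.6%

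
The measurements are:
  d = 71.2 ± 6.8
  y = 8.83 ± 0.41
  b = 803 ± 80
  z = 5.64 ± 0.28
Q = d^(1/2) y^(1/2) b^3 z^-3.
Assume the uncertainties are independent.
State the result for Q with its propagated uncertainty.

Products/powers → add relative errors in quadrature, weighted by exponent:
  (½·δd/d)² = (0.5×0.0955)² = 0.00228;  (½·δy/y)² = (0.5×0.0464)² = 0.000539;  (3·δb/b)² = (3×0.0996)² = 0.0893;  (-3·δz/z)² = (-3×0.0496)² = 0.0222
δQ/Q = √(0.114) = 0.338
Q = 7.24e+07, so δQ = 0.338 × 7.24e+07 = 2.45e+07.

(7.24 ± 2.45) × 10^7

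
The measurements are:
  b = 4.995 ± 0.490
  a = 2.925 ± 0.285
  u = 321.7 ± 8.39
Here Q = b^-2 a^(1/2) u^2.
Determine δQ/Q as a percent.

Relative error in a monomial: (δQ/Q)² = Σ (nᵢ · δxᵢ/xᵢ)².
  (-2·δb/b)² = (-2×0.0981)² = 0.0385;  (½·δa/a)² = (0.5×0.0974)² = 0.00237;  (2·δu/u)² = (2×0.0261)² = 0.00272
δQ/Q = √(0.0436) = 0.209

20.9%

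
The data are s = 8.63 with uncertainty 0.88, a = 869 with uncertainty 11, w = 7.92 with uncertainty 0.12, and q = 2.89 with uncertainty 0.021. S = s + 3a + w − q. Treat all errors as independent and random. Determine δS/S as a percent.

1.26%

For a sum/difference, combine absolute errors in quadrature:
  (δs)² = 0.774;  (3·δa)² = 1090;  (δw)² = 0.0144;  (δq)² = 0.000441
δS = √(1090) = 33.0
S = 2620, so δS/S = 33.0/2620 = 0.0126.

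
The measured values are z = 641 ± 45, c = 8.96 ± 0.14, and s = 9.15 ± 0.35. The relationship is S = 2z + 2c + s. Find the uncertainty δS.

90.0

Sums and differences: (δS)² = Σ (cᵢ δxᵢ)².
  (2·δz)² = 8100;  (2·δc)² = 0.0784;  (δs)² = 0.122
δS = √(8100) = 90.0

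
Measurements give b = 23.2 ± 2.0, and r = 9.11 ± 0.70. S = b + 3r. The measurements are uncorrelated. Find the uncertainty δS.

2.90

Sums and differences: (δS)² = Σ (cᵢ δxᵢ)².
  (δb)² = 4.00;  (3·δr)² = 4.41
δS = √(8.41) = 2.90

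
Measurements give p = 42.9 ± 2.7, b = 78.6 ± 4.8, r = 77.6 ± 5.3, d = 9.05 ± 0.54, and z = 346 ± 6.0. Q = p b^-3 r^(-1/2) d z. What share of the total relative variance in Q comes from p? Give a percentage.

9.31%

(δQ/Q)² = (1·δp/p)² + (-3·δb/b)² + (−½·δr/r)² + (1·δd/d)² + (1·δz/z)²
  p term: (1×0.0629)² = 0.00396
  b term: (-3×0.0611)² = 0.0336
  r term: (-0.5×0.0683)² = 0.00117
  d term: (1×0.0597)² = 0.00356
  z term: (1×0.0173)² = 0.000301
Total = 0.0426. Share from p = 0.00396/0.0426 = 0.0931.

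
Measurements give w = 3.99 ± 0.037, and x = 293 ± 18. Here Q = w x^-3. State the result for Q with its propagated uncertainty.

(1.59 ± 0.293) × 10^-7

Each factor contributes (exponent × relative error)² to (δQ/Q)²:
  (1·δw/w)² = (1×0.00927)² = 8.6e-05;  (-3·δx/x)² = (-3×0.0614)² = 0.0340
δQ/Q = √(0.0341) = 0.185
Q = 1.59e-07, so δQ = 0.185 × 1.59e-07 = 2.93e-08.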